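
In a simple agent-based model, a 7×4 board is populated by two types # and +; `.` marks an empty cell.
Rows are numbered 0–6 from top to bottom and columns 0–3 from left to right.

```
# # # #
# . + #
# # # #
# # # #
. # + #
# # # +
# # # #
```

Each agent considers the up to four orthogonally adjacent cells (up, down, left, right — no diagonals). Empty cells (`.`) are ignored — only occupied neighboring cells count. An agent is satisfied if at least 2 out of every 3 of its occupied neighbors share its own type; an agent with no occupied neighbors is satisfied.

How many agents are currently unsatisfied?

(0,0)# 2/2 ok
(0,1)# 2/2 ok
(0,2)# 2/3 ok
(0,3)# 2/2 ok
(1,0)# 2/2 ok
(1,2)+ 0/3 unhappy
(1,3)# 2/3 ok
(2,0)# 3/3 ok
(2,1)# 3/3 ok
(2,2)# 3/4 ok
(2,3)# 3/3 ok
(3,0)# 2/2 ok
(3,1)# 4/4 ok
(3,2)# 3/4 ok
(3,3)# 3/3 ok
(4,1)# 2/3 ok
(4,2)+ 0/4 unhappy
(4,3)# 1/3 unhappy
(5,0)# 2/2 ok
(5,1)# 4/4 ok
(5,2)# 2/4 unhappy
(5,3)+ 0/3 unhappy
(6,0)# 2/2 ok
(6,1)# 3/3 ok
(6,2)# 3/3 ok
(6,3)# 1/2 unhappy
Unsatisfied: (1,2), (4,2), (4,3), (5,2), (5,3), (6,3) — 6 in total.

6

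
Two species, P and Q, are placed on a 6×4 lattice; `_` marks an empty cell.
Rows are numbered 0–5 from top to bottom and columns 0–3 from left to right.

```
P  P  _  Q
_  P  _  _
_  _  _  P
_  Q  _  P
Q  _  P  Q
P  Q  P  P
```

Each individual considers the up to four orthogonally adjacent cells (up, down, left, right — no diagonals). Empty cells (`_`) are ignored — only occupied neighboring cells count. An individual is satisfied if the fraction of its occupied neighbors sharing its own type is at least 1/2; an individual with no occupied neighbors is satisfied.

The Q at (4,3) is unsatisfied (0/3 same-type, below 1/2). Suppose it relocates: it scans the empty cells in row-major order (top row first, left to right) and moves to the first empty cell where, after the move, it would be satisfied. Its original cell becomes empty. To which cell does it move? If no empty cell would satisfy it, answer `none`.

(0,2)

Vacating (4,3). Empty cells in order:
  (0,2): 1/2 same-type → satisfied — stop here.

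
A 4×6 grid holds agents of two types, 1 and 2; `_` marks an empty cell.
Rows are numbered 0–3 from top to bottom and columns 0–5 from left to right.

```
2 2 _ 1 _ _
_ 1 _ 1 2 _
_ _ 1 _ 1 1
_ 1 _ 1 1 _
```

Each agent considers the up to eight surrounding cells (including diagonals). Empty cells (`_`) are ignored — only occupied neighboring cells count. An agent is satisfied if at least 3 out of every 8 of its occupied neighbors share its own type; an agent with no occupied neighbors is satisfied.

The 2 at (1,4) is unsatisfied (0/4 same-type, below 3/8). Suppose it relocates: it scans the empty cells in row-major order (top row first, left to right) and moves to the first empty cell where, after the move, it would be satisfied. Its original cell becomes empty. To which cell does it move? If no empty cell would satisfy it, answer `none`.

Vacating (1,4). Empty cells in order:
  (0,2): 1/4 same-type → still unsatisfied.
  (0,4): 0/2 same-type → still unsatisfied.
  (0,5): 0/0 same-type → satisfied — stop here.

(0,5)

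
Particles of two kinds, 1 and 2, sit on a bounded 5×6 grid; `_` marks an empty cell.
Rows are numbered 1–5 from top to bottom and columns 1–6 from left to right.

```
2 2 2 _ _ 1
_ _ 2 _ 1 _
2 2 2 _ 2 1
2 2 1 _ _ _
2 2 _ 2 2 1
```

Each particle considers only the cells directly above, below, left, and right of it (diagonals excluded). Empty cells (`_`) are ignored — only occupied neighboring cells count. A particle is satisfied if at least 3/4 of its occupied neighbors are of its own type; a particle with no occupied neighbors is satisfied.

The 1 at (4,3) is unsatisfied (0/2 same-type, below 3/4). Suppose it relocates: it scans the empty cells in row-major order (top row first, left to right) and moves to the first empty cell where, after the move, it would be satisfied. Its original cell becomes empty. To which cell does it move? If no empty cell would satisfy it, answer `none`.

(1,5)

Vacating (4,3). Empty cells in order:
  (1,4): 0/1 same-type → still unsatisfied.
  (1,5): 2/2 same-type → satisfied — stop here.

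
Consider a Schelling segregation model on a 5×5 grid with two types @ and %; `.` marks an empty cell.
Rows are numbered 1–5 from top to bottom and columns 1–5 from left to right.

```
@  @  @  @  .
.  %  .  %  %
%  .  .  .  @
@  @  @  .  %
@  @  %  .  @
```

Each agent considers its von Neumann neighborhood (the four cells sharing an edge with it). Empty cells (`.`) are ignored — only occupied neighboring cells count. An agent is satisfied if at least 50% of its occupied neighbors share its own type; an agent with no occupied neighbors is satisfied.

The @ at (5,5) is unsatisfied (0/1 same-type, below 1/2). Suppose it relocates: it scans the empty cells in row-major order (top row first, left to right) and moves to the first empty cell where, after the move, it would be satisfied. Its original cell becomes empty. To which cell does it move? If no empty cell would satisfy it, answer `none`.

Vacating (5,5). Empty cells in order:
  (1,5): 1/2 same-type → satisfied — stop here.

(1,5)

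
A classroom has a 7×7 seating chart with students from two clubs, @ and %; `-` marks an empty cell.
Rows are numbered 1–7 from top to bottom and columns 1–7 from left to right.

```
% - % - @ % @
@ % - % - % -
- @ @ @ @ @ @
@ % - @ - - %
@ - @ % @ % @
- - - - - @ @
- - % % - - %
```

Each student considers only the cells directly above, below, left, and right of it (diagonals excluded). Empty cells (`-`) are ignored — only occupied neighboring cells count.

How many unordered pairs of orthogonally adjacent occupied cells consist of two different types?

Scan each occupied cell's neighbors to the right and below so each pair is counted once.
From row 1: 3 unlike of 4 pairs (running 3/4).
From row 2: 4 unlike of 4 pairs (running 7/8).
From row 3: 2 unlike of 8 pairs (running 9/16).
From row 4: 3 unlike of 4 pairs (running 12/20).
From row 5: 5 unlike of 6 pairs (running 17/26).
From row 6: 1 unlike of 2 pairs (running 18/28).
From row 7: 0 unlike of 1 pairs (running 18/29).
Total adjacent occupied pairs: 29; unlike-type pairs: 18.

18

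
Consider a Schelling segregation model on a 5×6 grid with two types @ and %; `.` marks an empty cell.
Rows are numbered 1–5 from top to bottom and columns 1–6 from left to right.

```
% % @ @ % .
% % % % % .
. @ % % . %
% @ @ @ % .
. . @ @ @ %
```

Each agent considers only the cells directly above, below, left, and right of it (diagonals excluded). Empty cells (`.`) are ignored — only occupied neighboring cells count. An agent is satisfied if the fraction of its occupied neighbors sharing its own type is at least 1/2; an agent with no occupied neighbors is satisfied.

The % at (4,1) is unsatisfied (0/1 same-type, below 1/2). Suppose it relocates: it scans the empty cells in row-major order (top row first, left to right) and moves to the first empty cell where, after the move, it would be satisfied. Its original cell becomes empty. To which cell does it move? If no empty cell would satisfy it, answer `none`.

Vacating (4,1). Empty cells in order:
  (1,6): 1/1 same-type → satisfied — stop here.

(1,6)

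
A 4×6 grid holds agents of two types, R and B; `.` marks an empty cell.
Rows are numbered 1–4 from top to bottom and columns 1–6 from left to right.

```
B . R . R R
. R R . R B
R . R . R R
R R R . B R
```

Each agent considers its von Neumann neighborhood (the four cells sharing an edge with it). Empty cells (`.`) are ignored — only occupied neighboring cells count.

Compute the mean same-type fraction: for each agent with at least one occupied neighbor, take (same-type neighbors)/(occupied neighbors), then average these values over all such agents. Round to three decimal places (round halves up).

0.750

(1,1)B — no occupied neighbors
(1,3)R 1/1
(1,5)R 2/2
(1,6)R 1/2
(2,2)R 1/1
(2,3)R 3/3
(2,5)R 2/3
(2,6)B 0/3
(3,1)R 1/1
(3,3)R 2/2
(3,5)R 2/3
(3,6)R 2/3
(4,1)R 2/2
(4,2)R 2/2
(4,3)R 2/2
(4,5)B 0/2
(4,6)R 1/2
Sum over 16 agents: 1/1 + 2/2 + 1/2 + 1/1 + 3/3 + 2/3 + 0/3 + 1/1 + 2/2 + 2/3 + 2/3 + 2/2 + 2/2 + 2/2 + 0/2 + 1/2 = 12; mean = 12 ÷ 16 = 3/4 = 0.75 → 0.750.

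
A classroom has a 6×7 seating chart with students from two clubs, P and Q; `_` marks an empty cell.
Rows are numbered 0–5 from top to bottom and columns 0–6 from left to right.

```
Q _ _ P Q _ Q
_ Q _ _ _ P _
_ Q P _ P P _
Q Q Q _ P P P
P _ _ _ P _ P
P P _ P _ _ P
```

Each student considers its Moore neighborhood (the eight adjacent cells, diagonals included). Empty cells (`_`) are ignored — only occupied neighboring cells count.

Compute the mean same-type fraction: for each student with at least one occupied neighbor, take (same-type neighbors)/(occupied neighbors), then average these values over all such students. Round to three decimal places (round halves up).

(0,0)Q 1/1
(0,3)P 0/1
(0,4)Q 0/2
(0,6)Q 0/1
(1,1)Q 2/3
(1,5)P 2/4
(2,1)Q 4/5
(2,2)P 0/4
(2,4)P 4/4
(2,5)P 5/5
(3,0)Q 2/3
(3,1)Q 3/5
(3,2)Q 2/3
(3,4)P 4/4
(3,5)P 6/6
(3,6)P 3/3
(4,0)P 2/4
(4,4)P 3/3
(4,6)P 3/3
(5,0)P 2/2
(5,1)P 2/2
(5,3)P 1/1
(5,6)P 1/1
Sum over 23 students: 1/1 + 0/1 + 0/2 + 0/1 + 2/3 + 2/4 + 4/5 + 0/4 + 4/4 + 5/5 + 2/3 + 3/5 + 2/3 + 4/4 + 6/6 + 3/3 + 2/4 + 3/3 + 3/3 + 2/2 + 2/2 + 1/1 + 1/1 = 82/5; mean = 82/5 ÷ 23 = 82/115 = 0.713043… → 0.713.

0.713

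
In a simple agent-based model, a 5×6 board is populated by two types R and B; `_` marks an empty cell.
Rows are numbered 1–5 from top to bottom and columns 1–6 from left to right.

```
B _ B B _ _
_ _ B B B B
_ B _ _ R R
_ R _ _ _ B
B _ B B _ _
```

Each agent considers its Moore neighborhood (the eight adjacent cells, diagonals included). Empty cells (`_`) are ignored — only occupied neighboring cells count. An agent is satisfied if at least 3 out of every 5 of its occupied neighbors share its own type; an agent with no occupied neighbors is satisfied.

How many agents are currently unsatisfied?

8

Row 1: (1,1)B 0/0 satisfied · (1,3)B 3/3 satisfied · (1,4)B 4/4 satisfied
Row 2: (2,3)B 4/4 satisfied · (2,4)B 4/5 satisfied · (2,5)B 3/5 satisfied · (2,6)B 1/3 not
Row 3: (3,2)B 1/2 not · (3,5)R 1/5 not · (3,6)R 1/4 not
Row 4: (4,2)R 0/3 not · (4,6)B 0/2 not
Row 5: (5,1)B 0/1 not · (5,3)B 1/2 not · (5,4)B 1/1 satisfied
Unsatisfied: (2,6), (3,2), (3,5), (3,6), (4,2), (4,6), (5,1), (5,3) — 8 in total.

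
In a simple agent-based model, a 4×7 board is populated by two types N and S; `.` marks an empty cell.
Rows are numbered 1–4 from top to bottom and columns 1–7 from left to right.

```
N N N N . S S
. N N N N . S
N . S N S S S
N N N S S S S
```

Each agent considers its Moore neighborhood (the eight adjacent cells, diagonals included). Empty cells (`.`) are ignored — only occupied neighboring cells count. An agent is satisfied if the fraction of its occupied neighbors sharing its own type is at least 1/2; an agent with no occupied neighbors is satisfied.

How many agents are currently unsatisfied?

(1,1)N 2/2 satisfied
(1,2)N 4/4 satisfied
(1,3)N 5/5 satisfied
(1,4)N 4/4 satisfied
(1,6)S 2/3 satisfied
(1,7)S 2/2 satisfied
(2,2)N 5/6 satisfied
(2,3)N 6/7 satisfied
(2,4)N 5/7 satisfied
(2,5)N 3/6 satisfied
(2,7)S 4/4 satisfied
(3,1)N 3/3 satisfied
(3,3)S 1/7 not
(3,4)N 4/8 satisfied
(3,5)S 4/7 satisfied
(3,6)S 6/7 satisfied
(3,7)S 4/4 satisfied
(4,1)N 2/2 satisfied
(4,2)N 3/4 satisfied
(4,3)N 2/4 satisfied
(4,4)S 3/5 satisfied
(4,5)S 4/5 satisfied
(4,6)S 5/5 satisfied
(4,7)S 3/3 satisfied
Unsatisfied: (3,3) — 1 in total.

1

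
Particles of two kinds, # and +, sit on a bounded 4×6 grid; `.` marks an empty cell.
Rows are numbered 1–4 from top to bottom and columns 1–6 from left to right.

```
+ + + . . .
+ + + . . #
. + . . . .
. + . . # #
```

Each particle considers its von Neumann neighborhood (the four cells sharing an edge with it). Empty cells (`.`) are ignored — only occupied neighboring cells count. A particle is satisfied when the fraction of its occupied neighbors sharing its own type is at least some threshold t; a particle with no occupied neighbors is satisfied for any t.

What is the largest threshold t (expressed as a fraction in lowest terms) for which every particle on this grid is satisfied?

(1,1)+ 2/2
(1,2)+ 3/3
(1,3)+ 2/2
(2,1)+ 2/2
(2,2)+ 4/4
(2,3)+ 2/2
(2,6)# — no occupied neighbors
(3,2)+ 2/2
(4,2)+ 1/1
(4,5)# 1/1
(4,6)# 1/1
The smallest same-type fraction is 2/2 at (1,1), which reduces to 1/1. Any threshold above that leaves this particle unsatisfied.

1/1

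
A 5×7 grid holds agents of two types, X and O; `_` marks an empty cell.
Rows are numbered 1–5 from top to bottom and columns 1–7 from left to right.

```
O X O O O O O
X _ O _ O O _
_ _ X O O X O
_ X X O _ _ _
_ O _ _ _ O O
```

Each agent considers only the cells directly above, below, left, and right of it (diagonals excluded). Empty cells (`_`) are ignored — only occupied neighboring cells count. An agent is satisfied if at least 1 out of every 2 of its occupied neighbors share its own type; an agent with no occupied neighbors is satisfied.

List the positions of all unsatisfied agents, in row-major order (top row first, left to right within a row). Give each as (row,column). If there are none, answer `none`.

(1,1), (1,2), (2,1), (3,3), (3,6), (3,7), (5,2)

(1,1)O 0/2 not
(1,2)X 0/2 not
(1,3)O 2/3 satisfied
(1,4)O 2/2 satisfied
(1,5)O 3/3 satisfied
(1,6)O 3/3 satisfied
(1,7)O 1/1 satisfied
(2,1)X 0/1 not
(2,3)O 1/2 satisfied
(2,5)O 3/3 satisfied
(2,6)O 2/3 satisfied
(3,3)X 1/3 not
(3,4)O 2/3 satisfied
(3,5)O 2/3 satisfied
(3,6)X 0/3 not
(3,7)O 0/1 not
(4,2)X 1/2 satisfied
(4,3)X 2/3 satisfied
(4,4)O 1/2 satisfied
(5,2)O 0/1 not
(5,6)O 1/1 satisfied
(5,7)O 1/1 satisfied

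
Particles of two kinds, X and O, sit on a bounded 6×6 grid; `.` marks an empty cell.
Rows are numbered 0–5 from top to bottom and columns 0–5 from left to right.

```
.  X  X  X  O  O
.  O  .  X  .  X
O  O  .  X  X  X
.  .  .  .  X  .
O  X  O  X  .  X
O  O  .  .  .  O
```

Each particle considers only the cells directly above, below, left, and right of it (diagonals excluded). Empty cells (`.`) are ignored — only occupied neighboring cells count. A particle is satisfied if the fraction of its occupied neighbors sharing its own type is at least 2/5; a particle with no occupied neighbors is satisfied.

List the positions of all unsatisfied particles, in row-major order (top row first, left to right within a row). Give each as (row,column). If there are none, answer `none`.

(4,1), (4,2), (4,3), (4,5), (5,5)

Row 0: (0,1)X 1/2 satisfied · (0,2)X 2/2 satisfied · (0,3)X 2/3 satisfied · (0,4)O 1/2 satisfied · (0,5)O 1/2 satisfied
Row 1: (1,1)O 1/2 satisfied · (1,3)X 2/2 satisfied · (1,5)X 1/2 satisfied
Row 2: (2,0)O 1/1 satisfied · (2,1)O 2/2 satisfied · (2,3)X 2/2 satisfied · (2,4)X 3/3 satisfied · (2,5)X 2/2 satisfied
Row 3: (3,4)X 1/1 satisfied
Row 4: (4,0)O 1/2 satisfied · (4,1)X 0/3 not · (4,2)O 0/2 not · (4,3)X 0/1 not · (4,5)X 0/1 not
Row 5: (5,0)O 2/2 satisfied · (5,1)O 1/2 satisfied · (5,5)O 0/1 not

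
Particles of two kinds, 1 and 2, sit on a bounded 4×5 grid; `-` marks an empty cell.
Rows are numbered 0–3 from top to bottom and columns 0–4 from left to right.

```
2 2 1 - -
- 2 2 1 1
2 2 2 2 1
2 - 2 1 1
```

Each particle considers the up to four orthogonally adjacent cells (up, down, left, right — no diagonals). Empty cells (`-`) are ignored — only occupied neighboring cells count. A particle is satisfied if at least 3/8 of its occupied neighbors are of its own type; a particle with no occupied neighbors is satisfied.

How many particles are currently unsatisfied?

4

Row 0: (0,0)2 1/1 ✓ · (0,1)2 2/3 ✓ · (0,2)1 0/2 ✗
Row 1: (1,1)2 3/3 ✓ · (1,2)2 2/4 ✓ · (1,3)1 1/3 ✗ · (1,4)1 2/2 ✓
Row 2: (2,0)2 2/2 ✓ · (2,1)2 3/3 ✓ · (2,2)2 4/4 ✓ · (2,3)2 1/4 ✗ · (2,4)1 2/3 ✓
Row 3: (3,0)2 1/1 ✓ · (3,2)2 1/2 ✓ · (3,3)1 1/3 ✗ · (3,4)1 2/2 ✓
Unsatisfied: (0,2), (1,3), (2,3), (3,3) — 4 in total.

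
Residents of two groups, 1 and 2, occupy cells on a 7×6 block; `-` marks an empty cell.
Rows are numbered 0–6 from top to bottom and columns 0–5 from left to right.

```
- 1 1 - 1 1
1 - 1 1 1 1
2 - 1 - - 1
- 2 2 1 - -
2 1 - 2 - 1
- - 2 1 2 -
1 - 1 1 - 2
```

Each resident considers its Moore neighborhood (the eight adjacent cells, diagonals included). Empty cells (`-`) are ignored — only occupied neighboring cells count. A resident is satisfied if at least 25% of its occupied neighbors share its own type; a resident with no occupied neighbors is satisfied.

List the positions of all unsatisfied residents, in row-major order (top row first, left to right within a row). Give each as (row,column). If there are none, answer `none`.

(4,1), (4,5), (5,2)

Row 0: (0,1)1 3/3 satisfied · (0,2)1 3/3 satisfied · (0,4)1 4/4 satisfied · (0,5)1 3/3 satisfied
Row 1: (1,0)1 1/2 satisfied · (1,2)1 4/4 satisfied · (1,3)1 5/5 satisfied · (1,4)1 5/5 satisfied · (1,5)1 4/4 satisfied
Row 2: (2,0)2 1/2 satisfied · (2,2)1 3/5 satisfied · (2,5)1 2/2 satisfied
Row 3: (3,1)2 3/5 satisfied · (3,2)2 2/5 satisfied · (3,3)1 1/3 satisfied
Row 4: (4,0)2 1/2 satisfied · (4,1)1 0/4 not · (4,3)2 3/5 satisfied · (4,5)1 0/1 not
Row 5: (5,2)2 1/5 not · (5,3)1 2/5 satisfied · (5,4)2 2/5 satisfied
Row 6: (6,0)1 0/0 satisfied · (6,2)1 2/3 satisfied · (6,3)1 2/4 satisfied · (6,5)2 1/1 satisfied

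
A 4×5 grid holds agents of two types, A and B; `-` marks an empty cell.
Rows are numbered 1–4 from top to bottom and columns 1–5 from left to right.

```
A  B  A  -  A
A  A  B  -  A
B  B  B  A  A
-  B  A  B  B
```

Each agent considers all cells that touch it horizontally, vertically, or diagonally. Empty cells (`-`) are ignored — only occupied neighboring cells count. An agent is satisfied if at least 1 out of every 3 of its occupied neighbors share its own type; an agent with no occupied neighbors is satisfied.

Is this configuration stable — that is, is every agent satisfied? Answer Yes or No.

No

Row 1: (1,1)A 2/3 ok · (1,2)B 1/5 unhappy · (1,3)A 1/3 ok · (1,5)A 1/1 ok
Row 2: (2,1)A 2/5 ok · (2,2)A 3/8 ok · (2,3)B 3/6 ok · (2,5)A 3/3 ok
Row 3: (3,1)B 2/4 ok · (3,2)B 4/7 ok · (3,3)B 4/7 ok · (3,4)A 3/7 ok · (3,5)A 2/4 ok
Row 4: (4,2)B 3/4 ok · (4,3)A 1/5 unhappy · (4,4)B 2/5 ok · (4,5)B 1/3 ok
For instance (1,2) has only 1/5 same-type neighbors, below 1/3.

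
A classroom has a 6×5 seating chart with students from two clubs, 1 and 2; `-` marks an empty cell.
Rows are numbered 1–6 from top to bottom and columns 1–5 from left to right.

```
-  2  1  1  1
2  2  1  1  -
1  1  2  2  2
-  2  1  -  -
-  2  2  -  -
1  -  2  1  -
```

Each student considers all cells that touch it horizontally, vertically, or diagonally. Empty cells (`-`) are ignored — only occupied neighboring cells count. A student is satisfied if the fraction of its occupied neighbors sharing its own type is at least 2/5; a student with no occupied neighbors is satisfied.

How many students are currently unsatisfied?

4

(1,2)2 2/4 ok
(1,3)1 3/5 ok
(1,4)1 4/4 ok
(1,5)1 2/2 ok
(2,1)2 2/4 ok
(2,2)2 3/7 ok
(2,3)1 4/8 ok
(2,4)1 4/7 ok
(3,1)1 1/4 unhappy
(3,2)1 3/7 ok
(3,3)2 3/7 ok
(3,4)2 2/5 ok
(3,5)2 1/2 ok
(4,2)2 3/6 ok
(4,3)1 1/6 unhappy
(5,2)2 3/5 ok
(5,3)2 3/5 ok
(6,1)1 0/1 unhappy
(6,3)2 2/3 ok
(6,4)1 0/2 unhappy
Unsatisfied: (3,1), (4,3), (6,1), (6,4) — 4 in total.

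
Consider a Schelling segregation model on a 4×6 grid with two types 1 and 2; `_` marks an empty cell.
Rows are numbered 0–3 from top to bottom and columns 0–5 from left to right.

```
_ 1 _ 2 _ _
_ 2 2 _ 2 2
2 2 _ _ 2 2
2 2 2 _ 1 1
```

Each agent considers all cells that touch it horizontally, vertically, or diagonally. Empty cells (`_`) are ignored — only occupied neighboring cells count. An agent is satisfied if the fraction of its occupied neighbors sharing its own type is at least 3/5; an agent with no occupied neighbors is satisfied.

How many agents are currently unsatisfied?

Row 0: (0,1)1 0/2 ✗ · (0,3)2 2/2 ✓
Row 1: (1,1)2 3/4 ✓ · (1,2)2 3/4 ✓ · (1,4)2 4/4 ✓ · (1,5)2 3/3 ✓
Row 2: (2,0)2 4/4 ✓ · (2,1)2 6/6 ✓ · (2,4)2 3/5 ✓ · (2,5)2 3/5 ✓
Row 3: (3,0)2 3/3 ✓ · (3,1)2 4/4 ✓ · (3,2)2 2/2 ✓ · (3,4)1 1/3 ✗ · (3,5)1 1/3 ✗
Unsatisfied: (0,1), (3,4), (3,5) — 3 in total.

3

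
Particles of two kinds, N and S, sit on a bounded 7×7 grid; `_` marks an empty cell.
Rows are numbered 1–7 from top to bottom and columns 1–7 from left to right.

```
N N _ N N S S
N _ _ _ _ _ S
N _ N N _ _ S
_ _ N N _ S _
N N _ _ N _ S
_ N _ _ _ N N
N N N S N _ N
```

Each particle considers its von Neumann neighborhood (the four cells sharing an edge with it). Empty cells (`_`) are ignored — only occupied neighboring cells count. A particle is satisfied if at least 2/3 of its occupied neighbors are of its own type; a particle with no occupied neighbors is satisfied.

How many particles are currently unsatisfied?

Row 1: (1,1)N 2/2 ✓ · (1,2)N 1/1 ✓ · (1,4)N 1/1 ✓ · (1,5)N 1/2 ✗ · (1,6)S 1/2 ✗ · (1,7)S 2/2 ✓
Row 2: (2,1)N 2/2 ✓ · (2,7)S 2/2 ✓
Row 3: (3,1)N 1/1 ✓ · (3,3)N 2/2 ✓ · (3,4)N 2/2 ✓ · (3,7)S 1/1 ✓
Row 4: (4,3)N 2/2 ✓ · (4,4)N 2/2 ✓ · (4,6)S 0/0 ✓
Row 5: (5,1)N 1/1 ✓ · (5,2)N 2/2 ✓ · (5,5)N 0/0 ✓ · (5,7)S 0/1 ✗
Row 6: (6,2)N 2/2 ✓ · (6,6)N 1/1 ✓ · (6,7)N 2/3 ✓
Row 7: (7,1)N 1/1 ✓ · (7,2)N 3/3 ✓ · (7,3)N 1/2 ✗ · (7,4)S 0/2 ✗ · (7,5)N 0/1 ✗ · (7,7)N 1/1 ✓
Unsatisfied: (1,5), (1,6), (5,7), (7,3), (7,4), (7,5) — 6 in total.

6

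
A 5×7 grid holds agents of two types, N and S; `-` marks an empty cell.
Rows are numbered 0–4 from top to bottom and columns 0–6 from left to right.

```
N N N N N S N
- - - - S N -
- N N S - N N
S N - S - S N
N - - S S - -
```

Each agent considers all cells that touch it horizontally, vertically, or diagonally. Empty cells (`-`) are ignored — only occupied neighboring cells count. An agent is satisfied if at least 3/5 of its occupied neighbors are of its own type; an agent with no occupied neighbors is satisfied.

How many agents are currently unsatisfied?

Row 0: (0,0)N 1/1 ✓ · (0,1)N 2/2 ✓ · (0,2)N 2/2 ✓ · (0,3)N 2/3 ✓ · (0,4)N 2/4 ✗ · (0,5)S 1/4 ✗ · (0,6)N 1/2 ✗
Row 1: (1,4)S 2/6 ✗ · (1,5)N 4/6 ✓
Row 2: (2,1)N 2/3 ✓ · (2,2)N 2/4 ✗ · (2,3)S 2/3 ✓ · (2,5)N 3/5 ✓ · (2,6)N 3/4 ✓
Row 3: (3,0)S 0/3 ✗ · (3,1)N 3/4 ✓ · (3,3)S 3/4 ✓ · (3,5)S 1/4 ✗ · (3,6)N 2/3 ✓
Row 4: (4,0)N 1/2 ✗ · (4,3)S 2/2 ✓ · (4,4)S 3/3 ✓
Unsatisfied: (0,4), (0,5), (0,6), (1,4), (2,2), (3,0), (3,5), (4,0) — 8 in total.

8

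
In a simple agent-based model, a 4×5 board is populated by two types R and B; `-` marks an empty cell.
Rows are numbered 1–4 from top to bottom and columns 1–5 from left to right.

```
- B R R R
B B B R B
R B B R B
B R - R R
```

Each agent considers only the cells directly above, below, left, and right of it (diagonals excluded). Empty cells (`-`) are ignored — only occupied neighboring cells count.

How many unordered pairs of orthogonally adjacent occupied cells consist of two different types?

13

Scan each occupied cell's neighbors to the right and below so each pair is counted once.
Row 1: B(1,2)–R(1,3)≠ B(1,2)–B(2,2)= R(1,3)–R(1,4)= R(1,3)–B(2,3)≠ R(1,4)–R(1,5)= R(1,4)–R(2,4)= R(1,5)–B(2,5)≠  → 3/7 unlike.
Row 2: B(2,1)–B(2,2)= B(2,1)–R(3,1)≠ B(2,2)–B(2,3)= B(2,2)–B(3,2)= B(2,3)–R(2,4)≠ B(2,3)–B(3,3)= R(2,4)–B(2,5)≠ R(2,4)–R(3,4)= B(2,5)–B(3,5)=  → 3/9 unlike.
Row 3: R(3,1)–B(3,2)≠ R(3,1)–B(4,1)≠ B(3,2)–B(3,3)= B(3,2)–R(4,2)≠ B(3,3)–R(3,4)≠ R(3,4)–B(3,5)≠ R(3,4)–R(4,4)= B(3,5)–R(4,5)≠  → 6/8 unlike.
Row 4: B(4,1)–R(4,2)≠ R(4,4)–R(4,5)=  → 1/2 unlike.
Total adjacent occupied pairs: 26; unlike-type pairs: 13.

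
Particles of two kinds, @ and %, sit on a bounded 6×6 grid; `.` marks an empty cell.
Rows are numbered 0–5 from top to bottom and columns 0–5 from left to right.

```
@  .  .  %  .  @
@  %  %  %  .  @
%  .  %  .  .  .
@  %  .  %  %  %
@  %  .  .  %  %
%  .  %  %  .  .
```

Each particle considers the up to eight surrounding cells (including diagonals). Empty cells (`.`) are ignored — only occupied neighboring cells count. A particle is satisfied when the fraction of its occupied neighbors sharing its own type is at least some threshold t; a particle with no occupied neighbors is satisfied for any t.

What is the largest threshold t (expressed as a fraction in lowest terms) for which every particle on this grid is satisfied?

1/4

(0,0)@ 1/2
(0,3)% 2/2
(0,5)@ 1/1
(1,0)@ 1/3
(1,1)% 3/5
(1,2)% 4/4
(1,3)% 3/3
(1,5)@ 1/1
(2,0)% 2/4
(2,2)% 5/5
(3,0)@ 1/4
(3,1)% 3/5
(3,3)% 3/3
(3,4)% 4/4
(3,5)% 3/3
(4,0)@ 1/4
(4,1)% 3/5
(4,4)% 5/5
(4,5)% 3/3
(5,0)% 1/2
(5,2)% 2/2
(5,3)% 2/2
The smallest same-type fraction is 1/4 at (3,0), which reduces to 1/4. Any threshold above that leaves this particle unsatisfied.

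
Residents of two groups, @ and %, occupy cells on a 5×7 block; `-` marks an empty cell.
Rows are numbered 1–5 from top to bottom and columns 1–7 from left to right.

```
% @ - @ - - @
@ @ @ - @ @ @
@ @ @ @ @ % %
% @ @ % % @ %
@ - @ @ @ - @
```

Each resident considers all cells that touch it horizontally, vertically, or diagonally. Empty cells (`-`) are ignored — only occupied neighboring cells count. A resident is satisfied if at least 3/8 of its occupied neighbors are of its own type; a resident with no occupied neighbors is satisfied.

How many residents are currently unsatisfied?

Row 1: (1,1)% 0/3 not · (1,2)@ 3/4 satisfied · (1,4)@ 2/2 satisfied · (1,7)@ 2/2 satisfied
Row 2: (2,1)@ 4/5 satisfied · (2,2)@ 6/7 satisfied · (2,3)@ 6/6 satisfied · (2,5)@ 4/5 satisfied · (2,6)@ 4/6 satisfied · (2,7)@ 2/4 satisfied
Row 3: (3,1)@ 4/5 satisfied · (3,2)@ 7/8 satisfied · (3,3)@ 6/7 satisfied · (3,4)@ 5/7 satisfied · (3,5)@ 4/7 satisfied · (3,6)% 3/8 satisfied · (3,7)% 2/5 satisfied
Row 4: (4,1)% 0/4 not · (4,2)@ 6/7 satisfied · (4,3)@ 6/7 satisfied · (4,4)% 1/8 not · (4,5)% 2/7 not · (4,6)@ 3/7 satisfied · (4,7)% 2/4 satisfied
Row 5: (5,1)@ 1/2 satisfied · (5,3)@ 3/4 satisfied · (5,4)@ 3/5 satisfied · (5,5)@ 2/4 satisfied · (5,7)@ 1/2 satisfied
Unsatisfied: (1,1), (4,1), (4,4), (4,5) — 4 in total.

4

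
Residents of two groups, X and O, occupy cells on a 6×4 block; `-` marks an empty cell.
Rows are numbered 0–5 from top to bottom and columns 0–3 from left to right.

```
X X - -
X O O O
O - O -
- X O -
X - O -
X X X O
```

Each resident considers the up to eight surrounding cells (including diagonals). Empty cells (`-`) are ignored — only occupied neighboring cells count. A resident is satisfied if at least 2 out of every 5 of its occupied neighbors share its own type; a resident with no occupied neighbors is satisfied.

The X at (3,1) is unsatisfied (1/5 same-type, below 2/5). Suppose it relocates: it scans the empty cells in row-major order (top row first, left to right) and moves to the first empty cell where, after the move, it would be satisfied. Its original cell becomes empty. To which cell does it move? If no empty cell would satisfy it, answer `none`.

Vacating (3,1). Empty cells in order:
  (0,2): 1/4 same-type → still unsatisfied.
  (0,3): 0/2 same-type → still unsatisfied.
  (2,1): 1/6 same-type → still unsatisfied.
  (2,3): 0/4 same-type → still unsatisfied.
  (3,0): 1/2 same-type → satisfied — stop here.

(3,0)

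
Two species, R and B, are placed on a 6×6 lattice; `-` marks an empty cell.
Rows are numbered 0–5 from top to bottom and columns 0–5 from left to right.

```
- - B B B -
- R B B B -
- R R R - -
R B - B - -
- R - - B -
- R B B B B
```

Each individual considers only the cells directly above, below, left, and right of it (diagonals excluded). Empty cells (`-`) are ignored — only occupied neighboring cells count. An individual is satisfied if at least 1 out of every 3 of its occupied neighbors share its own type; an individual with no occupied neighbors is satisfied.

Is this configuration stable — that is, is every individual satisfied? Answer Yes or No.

(0,2)B 2/2 ✓
(0,3)B 3/3 ✓
(0,4)B 2/2 ✓
(1,1)R 1/2 ✓
(1,2)B 2/4 ✓
(1,3)B 3/4 ✓
(1,4)B 2/2 ✓
(2,1)R 2/3 ✓
(2,2)R 2/3 ✓
(2,3)R 1/3 ✓
(3,0)R 0/1 ✗
(3,1)B 0/3 ✗
(3,3)B 0/1 ✗
(4,1)R 1/2 ✓
(4,4)B 1/1 ✓
(5,1)R 1/2 ✓
(5,2)B 1/2 ✓
(5,3)B 2/2 ✓
(5,4)B 3/3 ✓
(5,5)B 1/1 ✓
For instance (3,0) has only 0/1 same-type neighbors, below 1/3.

No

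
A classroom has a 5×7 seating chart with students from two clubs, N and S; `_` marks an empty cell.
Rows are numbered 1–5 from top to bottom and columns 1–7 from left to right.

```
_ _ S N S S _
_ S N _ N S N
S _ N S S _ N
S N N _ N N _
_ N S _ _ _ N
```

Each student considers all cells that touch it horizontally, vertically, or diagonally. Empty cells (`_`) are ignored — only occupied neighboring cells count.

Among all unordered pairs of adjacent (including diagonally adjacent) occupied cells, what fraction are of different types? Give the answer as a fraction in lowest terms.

5/9

Scan each occupied cell's neighbors to the right and below (and the two forward diagonals) so each pair is counted once.
From row 1: 6 unlike of 12 pairs (running 6/12).
From row 2: 8 unlike of 12 pairs (running 14/24).
From row 3: 6 unlike of 11 pairs (running 20/35).
From row 4: 4 unlike of 9 pairs (running 24/44).
From row 5: 1 unlike of 1 pairs (running 25/45).
Total adjacent occupied pairs: 45; unlike-type pairs: 25.
25/45 reduces to 5/9.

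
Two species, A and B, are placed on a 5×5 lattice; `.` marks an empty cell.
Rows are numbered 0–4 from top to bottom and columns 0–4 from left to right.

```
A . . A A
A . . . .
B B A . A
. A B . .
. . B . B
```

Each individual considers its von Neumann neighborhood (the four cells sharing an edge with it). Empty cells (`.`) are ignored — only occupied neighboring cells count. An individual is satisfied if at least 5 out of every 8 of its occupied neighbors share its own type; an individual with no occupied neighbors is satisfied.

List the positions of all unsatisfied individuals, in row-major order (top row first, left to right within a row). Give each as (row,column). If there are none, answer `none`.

(1,0), (2,0), (2,1), (2,2), (3,1), (3,2)

Row 0: (0,0)A 1/1 satisfied · (0,3)A 1/1 satisfied · (0,4)A 1/1 satisfied
Row 1: (1,0)A 1/2 not
Row 2: (2,0)B 1/2 not · (2,1)B 1/3 not · (2,2)A 0/2 not · (2,4)A 0/0 satisfied
Row 3: (3,1)A 0/2 not · (3,2)B 1/3 not
Row 4: (4,2)B 1/1 satisfied · (4,4)B 0/0 satisfied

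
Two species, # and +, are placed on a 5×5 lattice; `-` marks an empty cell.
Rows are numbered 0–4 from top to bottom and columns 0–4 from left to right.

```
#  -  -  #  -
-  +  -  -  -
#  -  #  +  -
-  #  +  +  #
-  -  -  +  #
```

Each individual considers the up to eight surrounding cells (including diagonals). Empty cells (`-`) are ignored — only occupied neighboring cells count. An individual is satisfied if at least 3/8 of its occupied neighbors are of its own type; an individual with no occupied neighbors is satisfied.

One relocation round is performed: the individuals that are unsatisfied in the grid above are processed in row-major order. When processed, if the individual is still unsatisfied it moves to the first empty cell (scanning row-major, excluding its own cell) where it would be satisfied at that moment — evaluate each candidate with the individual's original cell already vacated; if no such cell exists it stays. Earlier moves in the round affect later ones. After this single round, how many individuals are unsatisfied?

1

Initially unsatisfied (in order): (0,0), (1,1), (2,2), (3,4), (4,4).
  (0,0) → (0,2).
  (1,1) → (0,0).
  (2,2) → (0,1).
  (3,4) → (0,4).
  (4,4) → (1,0).
Resulting grid:
+ # # # #
# - - - -
# - - + -
- # + + -
- - - + -
Unsatisfied now: (0,0).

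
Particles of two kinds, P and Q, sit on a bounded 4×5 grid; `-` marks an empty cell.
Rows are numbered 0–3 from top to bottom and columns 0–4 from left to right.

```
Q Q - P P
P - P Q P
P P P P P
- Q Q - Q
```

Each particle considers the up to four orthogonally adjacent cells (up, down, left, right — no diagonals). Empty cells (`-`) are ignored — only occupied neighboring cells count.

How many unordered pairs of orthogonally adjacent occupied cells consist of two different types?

Scan each occupied cell's neighbors to the right and below so each pair is counted once.
From row 0: 2 unlike of 5 pairs (running 2/5).
From row 1: 3 unlike of 6 pairs (running 5/11).
From row 2: 3 unlike of 7 pairs (running 8/18).
From row 3: 0 unlike of 1 pairs (running 8/19).
Total adjacent occupied pairs: 19; unlike-type pairs: 8.

8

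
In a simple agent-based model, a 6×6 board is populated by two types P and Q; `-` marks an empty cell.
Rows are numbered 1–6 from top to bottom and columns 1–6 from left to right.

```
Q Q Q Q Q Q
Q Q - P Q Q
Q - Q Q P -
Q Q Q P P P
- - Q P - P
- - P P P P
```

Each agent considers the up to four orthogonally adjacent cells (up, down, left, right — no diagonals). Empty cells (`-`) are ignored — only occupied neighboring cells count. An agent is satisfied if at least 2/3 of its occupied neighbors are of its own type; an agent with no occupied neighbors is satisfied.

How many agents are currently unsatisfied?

(1,1)Q 2/2 ok
(1,2)Q 3/3 ok
(1,3)Q 2/2 ok
(1,4)Q 2/3 ok
(1,5)Q 3/3 ok
(1,6)Q 2/2 ok
(2,1)Q 3/3 ok
(2,2)Q 2/2 ok
(2,4)P 0/3 unhappy
(2,5)Q 2/4 unhappy
(2,6)Q 2/2 ok
(3,1)Q 2/2 ok
(3,3)Q 2/2 ok
(3,4)Q 1/4 unhappy
(3,5)P 1/3 unhappy
(4,1)Q 2/2 ok
(4,2)Q 2/2 ok
(4,3)Q 3/4 ok
(4,4)P 2/4 unhappy
(4,5)P 3/3 ok
(4,6)P 2/2 ok
(5,3)Q 1/3 unhappy
(5,4)P 2/3 ok
(5,6)P 2/2 ok
(6,3)P 1/2 unhappy
(6,4)P 3/3 ok
(6,5)P 2/2 ok
(6,6)P 2/2 ok
Unsatisfied: (2,4), (2,5), (3,4), (3,5), (4,4), (5,3), (6,3) — 7 in total.

7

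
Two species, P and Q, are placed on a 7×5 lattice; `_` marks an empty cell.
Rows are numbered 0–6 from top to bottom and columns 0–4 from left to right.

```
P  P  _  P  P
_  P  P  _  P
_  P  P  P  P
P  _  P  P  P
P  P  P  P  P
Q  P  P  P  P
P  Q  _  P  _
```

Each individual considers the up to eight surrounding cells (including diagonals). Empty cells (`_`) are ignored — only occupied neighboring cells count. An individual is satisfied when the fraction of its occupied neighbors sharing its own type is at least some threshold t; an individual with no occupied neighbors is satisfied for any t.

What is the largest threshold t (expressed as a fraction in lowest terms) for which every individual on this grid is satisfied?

1/5

(0,0)P 2/2
(0,1)P 3/3
(0,3)P 3/3
(0,4)P 2/2
(1,1)P 5/5
(1,2)P 6/6
(1,4)P 4/4
(2,1)P 5/5
(2,2)P 6/6
(2,3)P 7/7
(2,4)P 4/4
(3,0)P 3/3
(3,2)P 7/7
(3,3)P 8/8
(3,4)P 5/5
(4,0)P 3/4
(4,1)P 6/7
(4,2)P 7/7
(4,3)P 8/8
(4,4)P 5/5
(5,0)Q 1/5
(5,1)P 5/7
(5,2)P 6/7
(5,3)P 6/6
(5,4)P 4/4
(6,0)P 1/3
(6,1)Q 1/4
(6,3)P 3/3
The smallest same-type fraction is 1/5 at (5,0), which reduces to 1/5. Any threshold above that leaves this individual unsatisfied.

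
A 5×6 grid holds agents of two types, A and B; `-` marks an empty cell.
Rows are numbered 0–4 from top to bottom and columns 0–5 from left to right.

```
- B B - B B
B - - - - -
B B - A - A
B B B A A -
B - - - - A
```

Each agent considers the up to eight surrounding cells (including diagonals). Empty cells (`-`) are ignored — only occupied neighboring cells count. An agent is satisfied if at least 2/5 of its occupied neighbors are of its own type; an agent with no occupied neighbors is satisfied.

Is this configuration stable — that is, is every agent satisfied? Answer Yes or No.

Yes

(0,1)B 2/2 satisfied
(0,2)B 1/1 satisfied
(0,4)B 1/1 satisfied
(0,5)B 1/1 satisfied
(1,0)B 3/3 satisfied
(2,0)B 4/4 satisfied
(2,1)B 5/5 satisfied
(2,3)A 2/3 satisfied
(2,5)A 1/1 satisfied
(3,0)B 4/4 satisfied
(3,1)B 5/5 satisfied
(3,2)B 2/4 satisfied
(3,3)A 2/3 satisfied
(3,4)A 4/4 satisfied
(4,0)B 2/2 satisfied
(4,5)A 1/1 satisfied
All meet the threshold, so the configuration is stable.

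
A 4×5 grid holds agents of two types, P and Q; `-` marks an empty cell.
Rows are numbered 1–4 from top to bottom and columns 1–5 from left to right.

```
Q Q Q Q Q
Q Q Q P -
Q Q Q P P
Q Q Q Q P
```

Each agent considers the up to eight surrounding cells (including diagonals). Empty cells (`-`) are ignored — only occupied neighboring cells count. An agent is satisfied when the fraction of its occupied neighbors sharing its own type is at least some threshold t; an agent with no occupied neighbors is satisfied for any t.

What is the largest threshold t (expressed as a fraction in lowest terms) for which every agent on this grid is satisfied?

Row 1: (1,1)Q 3/3 · (1,2)Q 5/5 · (1,3)Q 4/5 · (1,4)Q 3/4 · (1,5)Q 1/2
Row 2: (2,1)Q 5/5 · (2,2)Q 8/8 · (2,3)Q 6/8 · (2,4)P 2/7
Row 3: (3,1)Q 5/5 · (3,2)Q 8/8 · (3,3)Q 6/8 · (3,4)P 3/7 · (3,5)P 3/4
Row 4: (4,1)Q 3/3 · (4,2)Q 5/5 · (4,3)Q 4/5 · (4,4)Q 2/5 · (4,5)P 2/3
The smallest same-type fraction is 2/7 at (2,4), which reduces to 2/7. Any threshold above that leaves this agent unsatisfied.

2/7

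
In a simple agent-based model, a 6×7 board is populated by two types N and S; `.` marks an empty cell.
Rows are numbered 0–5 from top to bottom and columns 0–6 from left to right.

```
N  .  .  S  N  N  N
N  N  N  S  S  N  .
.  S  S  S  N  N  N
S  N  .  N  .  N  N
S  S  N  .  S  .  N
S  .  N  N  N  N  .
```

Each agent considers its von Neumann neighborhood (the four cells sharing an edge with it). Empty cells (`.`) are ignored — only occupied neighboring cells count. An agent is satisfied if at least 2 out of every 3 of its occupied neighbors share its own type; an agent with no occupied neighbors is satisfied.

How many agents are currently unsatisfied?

Row 0: (0,0)N 1/1 ok · (0,3)S 1/2 unhappy · (0,4)N 1/3 unhappy · (0,5)N 3/3 ok · (0,6)N 1/1 ok
Row 1: (1,0)N 2/2 ok · (1,1)N 2/3 ok · (1,2)N 1/3 unhappy · (1,3)S 3/4 ok · (1,4)S 1/4 unhappy · (1,5)N 2/3 ok
Row 2: (2,1)S 1/3 unhappy · (2,2)S 2/3 ok · (2,3)S 2/4 unhappy · (2,4)N 1/3 unhappy · (2,5)N 4/4 ok · (2,6)N 2/2 ok
Row 3: (3,0)S 1/2 unhappy · (3,1)N 0/3 unhappy · (3,3)N 0/1 unhappy · (3,5)N 2/2 ok · (3,6)N 3/3 ok
Row 4: (4,0)S 3/3 ok · (4,1)S 1/3 unhappy · (4,2)N 1/2 unhappy · (4,4)S 0/1 unhappy · (4,6)N 1/1 ok
Row 5: (5,0)S 1/1 ok · (5,2)N 2/2 ok · (5,3)N 2/2 ok · (5,4)N 2/3 ok · (5,5)N 1/1 ok
Unsatisfied: (0,3), (0,4), (1,2), (1,4), (2,1), (2,3), (2,4), (3,0), (3,1), (3,3), (4,1), (4,2), (4,4) — 13 in total.

13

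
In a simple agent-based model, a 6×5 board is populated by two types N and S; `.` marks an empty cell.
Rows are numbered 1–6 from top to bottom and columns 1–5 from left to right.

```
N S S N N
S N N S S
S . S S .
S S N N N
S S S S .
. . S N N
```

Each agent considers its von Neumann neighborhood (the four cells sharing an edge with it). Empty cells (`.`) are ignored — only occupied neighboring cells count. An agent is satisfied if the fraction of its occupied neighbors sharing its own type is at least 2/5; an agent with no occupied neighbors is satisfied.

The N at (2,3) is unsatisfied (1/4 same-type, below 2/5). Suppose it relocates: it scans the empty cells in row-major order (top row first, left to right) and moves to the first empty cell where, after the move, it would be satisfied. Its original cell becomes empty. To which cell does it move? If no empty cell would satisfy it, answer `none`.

(5,5)

Vacating (2,3). Empty cells in order:
  (3,2): 1/4 same-type → still unsatisfied.
  (3,5): 1/3 same-type → still unsatisfied.
  (5,5): 2/3 same-type → satisfied — stop here.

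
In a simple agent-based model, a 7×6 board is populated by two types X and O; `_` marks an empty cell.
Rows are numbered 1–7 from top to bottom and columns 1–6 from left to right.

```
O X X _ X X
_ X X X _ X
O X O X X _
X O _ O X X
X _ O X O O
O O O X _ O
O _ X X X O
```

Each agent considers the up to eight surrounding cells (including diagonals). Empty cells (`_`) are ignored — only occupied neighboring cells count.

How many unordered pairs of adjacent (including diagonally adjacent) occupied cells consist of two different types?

Scan each occupied cell's neighbors to the right and below (and the two forward diagonals) so each pair is counted once.
From row 1: 2 unlike of 12 pairs (running 2/12).
From row 2: 4 unlike of 12 pairs (running 6/24).
From row 3: 7 unlike of 15 pairs (running 13/39).
From row 4: 8 unlike of 14 pairs (running 21/53).
From row 5: 7 unlike of 13 pairs (running 28/66).
From row 6: 5 unlike of 13 pairs (running 33/79).
From row 7: 1 unlike of 3 pairs (running 34/82).
Total adjacent occupied pairs: 82; unlike-type pairs: 34.

34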